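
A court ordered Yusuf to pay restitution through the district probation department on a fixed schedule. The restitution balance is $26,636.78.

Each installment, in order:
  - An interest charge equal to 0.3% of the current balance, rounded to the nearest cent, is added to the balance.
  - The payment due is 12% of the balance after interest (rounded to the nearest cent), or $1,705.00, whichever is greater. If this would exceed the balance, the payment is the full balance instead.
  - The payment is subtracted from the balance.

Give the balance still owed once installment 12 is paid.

$2,515.94

# | Opening | Interest | Payment | End bal
1 | $26,636.78 | $79.91 | $3,206.00 | $23,510.69
2 | $23,510.69 | $70.53 | $2,829.75 | $20,751.47
3 | $20,751.47 | $62.25 | $2,497.65 | $18,316.07
4 | $18,316.07 | $54.95 | $2,204.52 | $16,166.50
5 | $16,166.50 | $48.50 | $1,945.80 | $14,269.20
6 | $14,269.20 | $42.81 | $1,717.44 | $12,594.57
7 | $12,594.57 | $37.78 | $1,705.00 | $10,927.35
8 | $10,927.35 | $32.78 | $1,705.00 | $9,255.13
9 | $9,255.13 | $27.77 | $1,705.00 | $7,577.90
10 | $7,577.90 | $22.73 | $1,705.00 | $5,895.63
11 | $5,895.63 | $17.69 | $1,705.00 | $4,208.32
12 | $4,208.32 | $12.62 | $1,705.00 | $2,515.94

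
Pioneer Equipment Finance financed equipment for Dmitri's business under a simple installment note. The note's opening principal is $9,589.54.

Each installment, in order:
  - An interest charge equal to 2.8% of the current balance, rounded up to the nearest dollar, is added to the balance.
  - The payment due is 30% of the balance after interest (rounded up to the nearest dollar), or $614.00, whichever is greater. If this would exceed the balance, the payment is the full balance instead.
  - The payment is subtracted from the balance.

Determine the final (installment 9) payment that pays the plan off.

$121.54

Installment 1: opening $9,589.54; interest $269.00 → $9,858.54; payment $2,958.00; balance $6,900.54
Installment 2: opening $6,900.54; interest $194.00 → $7,094.54; payment $2,129.00; balance $4,965.54
Installment 3: opening $4,965.54; interest $140.00 → $5,105.54; payment $1,532.00; balance $3,573.54
Installment 4: opening $3,573.54; interest $101.00 → $3,674.54; payment $1,103.00; balance $2,571.54
Installment 5: opening $2,571.54; interest $73.00 → $2,644.54; payment $794.00; balance $1,850.54
Installment 6: opening $1,850.54; interest $52.00 → $1,902.54; payment $614.00; balance $1,288.54
Installment 7: opening $1,288.54; interest $37.00 → $1,325.54; payment $614.00; balance $711.54
Installment 8: opening $711.54; interest $20.00 → $731.54; payment $614.00; balance $117.54
Installment 9: opening $117.54; interest $4.00 → $121.54; payment $121.54; balance $0.00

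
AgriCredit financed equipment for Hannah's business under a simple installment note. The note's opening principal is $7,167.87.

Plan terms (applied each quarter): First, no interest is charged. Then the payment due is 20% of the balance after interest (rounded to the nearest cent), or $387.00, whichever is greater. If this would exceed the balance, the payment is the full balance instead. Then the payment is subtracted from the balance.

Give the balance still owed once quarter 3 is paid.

$3,669.95

Quarter 1: opening $7,167.87; payment $1,433.57; balance $5,734.30
Quarter 2: opening $5,734.30; payment $1,146.86; balance $4,587.44
Quarter 3: opening $4,587.44; payment $917.49; balance $3,669.95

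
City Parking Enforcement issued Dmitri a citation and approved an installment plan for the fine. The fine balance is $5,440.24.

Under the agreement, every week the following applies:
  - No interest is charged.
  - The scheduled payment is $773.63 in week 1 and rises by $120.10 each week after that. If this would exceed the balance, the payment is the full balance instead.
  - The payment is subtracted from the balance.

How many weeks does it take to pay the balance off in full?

6

Week 1: $5,440.24 − $773.63 → $4,666.61
Week 2: $4,666.61 − $893.73 → $3,772.88
Week 3: $3,772.88 − $1,013.83 → $2,759.05
Week 4: $2,759.05 − $1,133.93 → $1,625.12
Week 5: $1,625.12 − $1,254.03 → $371.09
Week 6: $371.09 − $371.09 → $0.00
Balance reaches $0.00 in week 6.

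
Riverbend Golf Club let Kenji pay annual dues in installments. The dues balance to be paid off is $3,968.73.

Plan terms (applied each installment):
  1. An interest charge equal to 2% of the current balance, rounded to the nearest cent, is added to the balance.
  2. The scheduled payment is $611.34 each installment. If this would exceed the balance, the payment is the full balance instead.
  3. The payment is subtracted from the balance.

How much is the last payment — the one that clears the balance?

# | Opening | Interest | Payment | End bal
1 | $3,968.73 | $79.37 | $611.34 | $3,436.76
2 | $3,436.76 | $68.74 | $611.34 | $2,894.16
3 | $2,894.16 | $57.88 | $611.34 | $2,340.70
4 | $2,340.70 | $46.81 | $611.34 | $1,776.17
5 | $1,776.17 | $35.52 | $611.34 | $1,200.35
6 | $1,200.35 | $24.01 | $611.34 | $613.02
7 | $613.02 | $12.26 | $611.34 | $13.94
8 | $13.94 | $0.28 | $14.22 | $0.00

$14.22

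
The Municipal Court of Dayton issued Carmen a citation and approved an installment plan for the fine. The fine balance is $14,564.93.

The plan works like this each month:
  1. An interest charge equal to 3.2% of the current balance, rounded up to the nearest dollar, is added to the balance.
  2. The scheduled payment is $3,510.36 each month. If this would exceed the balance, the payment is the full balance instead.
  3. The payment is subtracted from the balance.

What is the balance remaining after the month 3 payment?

$5,138.85

Month 1: $14,564.93 +$467.00 interest = $15,031.93; pay $3,510.36 → $11,521.57
Month 2: $11,521.57 +$369.00 interest = $11,890.57; pay $3,510.36 → $8,380.21
Month 3: $8,380.21 +$269.00 interest = $8,649.21; pay $3,510.36 → $5,138.85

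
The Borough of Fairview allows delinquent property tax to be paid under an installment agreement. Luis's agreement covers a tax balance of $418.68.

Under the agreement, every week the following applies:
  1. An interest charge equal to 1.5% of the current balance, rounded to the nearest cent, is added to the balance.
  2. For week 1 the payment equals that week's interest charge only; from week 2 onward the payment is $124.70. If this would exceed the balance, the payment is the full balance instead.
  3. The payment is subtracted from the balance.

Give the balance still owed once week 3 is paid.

Week 1: $418.68 +$6.28 interest = $424.96; pay $6.28 → $418.68
Week 2: $418.68 +$6.28 interest = $424.96; pay $124.70 → $300.26
Week 3: $300.26 +$4.50 interest = $304.76; pay $124.70 → $180.06

$180.06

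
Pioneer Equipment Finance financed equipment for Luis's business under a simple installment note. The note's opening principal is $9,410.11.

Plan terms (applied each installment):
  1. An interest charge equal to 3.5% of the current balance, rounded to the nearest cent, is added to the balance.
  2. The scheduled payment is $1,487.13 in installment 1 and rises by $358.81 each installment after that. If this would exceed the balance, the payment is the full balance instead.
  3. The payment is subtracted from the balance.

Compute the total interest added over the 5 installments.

$1,099.31

Installment 1: $9,410.11 +$329.35 interest = $9,739.46; pay $1,487.13 → $8,252.33
Installment 2: $8,252.33 +$288.83 interest = $8,541.16; pay $1,845.94 → $6,695.22
Installment 3: $6,695.22 +$234.33 interest = $6,929.55; pay $2,204.75 → $4,724.80
Installment 4: $4,724.80 +$165.37 interest = $4,890.17; pay $2,563.56 → $2,326.61
Installment 5: $2,326.61 +$81.43 interest = $2,408.04; pay $2,408.04 → $0.00
Total interest: $329.35 + $288.83 + $234.33 + $165.37 + $81.43 = $1,099.31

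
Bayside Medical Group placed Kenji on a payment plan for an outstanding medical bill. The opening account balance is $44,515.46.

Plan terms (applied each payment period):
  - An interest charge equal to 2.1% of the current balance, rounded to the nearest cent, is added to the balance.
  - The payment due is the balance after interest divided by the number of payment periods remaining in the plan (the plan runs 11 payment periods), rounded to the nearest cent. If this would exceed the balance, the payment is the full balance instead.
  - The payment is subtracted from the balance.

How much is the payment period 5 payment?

Payment period 1: $44,515.46 +$934.82 interest = $45,450.28; pay $4,131.84 → $41,318.44
Payment period 2: $41,318.44 +$867.69 interest = $42,186.13; pay $4,218.61 → $37,967.52
Payment period 3: $37,967.52 +$797.32 interest = $38,764.84; pay $4,307.20 → $34,457.64
Payment period 4: $34,457.64 +$723.61 interest = $35,181.25; pay $4,397.66 → $30,783.59
Payment period 5: $30,783.59 +$646.46 interest = $31,430.05; pay $4,490.01 → $26,940.04

$4,490.01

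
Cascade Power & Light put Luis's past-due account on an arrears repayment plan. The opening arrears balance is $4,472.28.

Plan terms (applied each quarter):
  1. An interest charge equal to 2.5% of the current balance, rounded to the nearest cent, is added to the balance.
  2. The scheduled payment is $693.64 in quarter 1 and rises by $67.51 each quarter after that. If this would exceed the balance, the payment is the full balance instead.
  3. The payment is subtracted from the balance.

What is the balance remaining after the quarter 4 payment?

Quarter 1: $4,472.28 +$111.81 interest = $4,584.09; pay $693.64 → $3,890.45
Quarter 2: $3,890.45 +$97.26 interest = $3,987.71; pay $761.15 → $3,226.56
Quarter 3: $3,226.56 +$80.66 interest = $3,307.22; pay $828.66 → $2,478.56
Quarter 4: $2,478.56 +$61.96 interest = $2,540.52; pay $896.17 → $1,644.35

$1,644.35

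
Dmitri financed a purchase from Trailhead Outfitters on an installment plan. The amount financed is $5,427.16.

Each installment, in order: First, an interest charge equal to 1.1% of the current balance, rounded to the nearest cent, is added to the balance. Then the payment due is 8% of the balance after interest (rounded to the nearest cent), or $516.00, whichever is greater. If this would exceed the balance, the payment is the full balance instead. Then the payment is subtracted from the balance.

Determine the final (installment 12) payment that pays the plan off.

# | Opening | Interest | Payment | End bal
1 | $5,427.16 | $59.70 | $516.00 | $4,970.86
2 | $4,970.86 | $54.68 | $516.00 | $4,509.54
3 | $4,509.54 | $49.60 | $516.00 | $4,043.14
4 | $4,043.14 | $44.47 | $516.00 | $3,571.61
5 | $3,571.61 | $39.29 | $516.00 | $3,094.90
6 | $3,094.90 | $34.04 | $516.00 | $2,612.94
7 | $2,612.94 | $28.74 | $516.00 | $2,125.68
8 | $2,125.68 | $23.38 | $516.00 | $1,633.06
9 | $1,633.06 | $17.96 | $516.00 | $1,135.02
10 | $1,135.02 | $12.49 | $516.00 | $631.51
11 | $631.51 | $6.95 | $516.00 | $122.46
12 | $122.46 | $1.35 | $123.81 | $0.00

$123.81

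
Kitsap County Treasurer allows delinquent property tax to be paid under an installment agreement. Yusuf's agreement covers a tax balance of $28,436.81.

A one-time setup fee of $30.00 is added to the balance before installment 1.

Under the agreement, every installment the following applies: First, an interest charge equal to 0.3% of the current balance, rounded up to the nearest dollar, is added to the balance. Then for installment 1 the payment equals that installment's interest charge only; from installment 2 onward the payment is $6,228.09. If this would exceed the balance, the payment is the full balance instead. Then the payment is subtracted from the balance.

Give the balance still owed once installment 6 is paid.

Installment 1: $28,466.81 +$86.00 interest = $28,552.81; pay $86.00 → $28,466.81
Installment 2: $28,466.81 +$86.00 interest = $28,552.81; pay $6,228.09 → $22,324.72
Installment 3: $22,324.72 +$67.00 interest = $22,391.72; pay $6,228.09 → $16,163.63
Installment 4: $16,163.63 +$49.00 interest = $16,212.63; pay $6,228.09 → $9,984.54
Installment 5: $9,984.54 +$30.00 interest = $10,014.54; pay $6,228.09 → $3,786.45
Installment 6: $3,786.45 +$12.00 interest = $3,798.45; pay $3,798.45 → $0.00

$0.00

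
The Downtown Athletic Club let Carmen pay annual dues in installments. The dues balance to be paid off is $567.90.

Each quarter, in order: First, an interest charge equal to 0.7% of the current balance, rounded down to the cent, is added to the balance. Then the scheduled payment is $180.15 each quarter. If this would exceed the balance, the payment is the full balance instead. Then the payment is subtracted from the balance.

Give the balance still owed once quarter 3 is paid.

$35.66

Quarter 1: opening $567.90; interest $3.97 → $571.87; payment $180.15; balance $391.72
Quarter 2: opening $391.72; interest $2.74 → $394.46; payment $180.15; balance $214.31
Quarter 3: opening $214.31; interest $1.50 → $215.81; payment $180.15; balance $35.66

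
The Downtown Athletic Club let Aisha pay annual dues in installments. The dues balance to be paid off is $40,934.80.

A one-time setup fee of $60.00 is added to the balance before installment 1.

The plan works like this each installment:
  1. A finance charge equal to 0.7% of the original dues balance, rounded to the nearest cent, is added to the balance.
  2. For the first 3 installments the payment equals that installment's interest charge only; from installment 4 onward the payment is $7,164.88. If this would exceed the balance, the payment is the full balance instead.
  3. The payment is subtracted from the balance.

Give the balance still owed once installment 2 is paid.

$40,994.80

# | Opening | Interest | Payment | End bal
1 | $40,994.80 | $286.54 | $286.54 | $40,994.80
2 | $40,994.80 | $286.54 | $286.54 | $40,994.80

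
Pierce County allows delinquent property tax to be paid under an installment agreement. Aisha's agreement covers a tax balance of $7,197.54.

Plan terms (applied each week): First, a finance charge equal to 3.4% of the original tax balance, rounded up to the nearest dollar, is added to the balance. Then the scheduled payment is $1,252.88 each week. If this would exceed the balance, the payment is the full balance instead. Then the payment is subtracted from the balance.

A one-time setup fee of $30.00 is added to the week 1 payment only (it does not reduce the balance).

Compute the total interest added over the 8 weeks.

$1,960.00

Week 1: opening $7,197.54; interest $245.00 → $7,442.54; payment $1,252.88 (+ $30.00 fee); balance $6,189.66
Week 2: opening $6,189.66; interest $245.00 → $6,434.66; payment $1,252.88; balance $5,181.78
Week 3: opening $5,181.78; interest $245.00 → $5,426.78; payment $1,252.88; balance $4,173.90
Week 4: opening $4,173.90; interest $245.00 → $4,418.90; payment $1,252.88; balance $3,166.02
Week 5: opening $3,166.02; interest $245.00 → $3,411.02; payment $1,252.88; balance $2,158.14
Week 6: opening $2,158.14; interest $245.00 → $2,403.14; payment $1,252.88; balance $1,150.26
Week 7: opening $1,150.26; interest $245.00 → $1,395.26; payment $1,252.88; balance $142.38
Week 8: opening $142.38; interest $245.00 → $387.38; payment $387.38; balance $0.00
Total interest: $245.00 + $245.00 + $245.00 + $245.00 + $245.00 + $245.00 + $245.00 + $245.00 = $1,960.00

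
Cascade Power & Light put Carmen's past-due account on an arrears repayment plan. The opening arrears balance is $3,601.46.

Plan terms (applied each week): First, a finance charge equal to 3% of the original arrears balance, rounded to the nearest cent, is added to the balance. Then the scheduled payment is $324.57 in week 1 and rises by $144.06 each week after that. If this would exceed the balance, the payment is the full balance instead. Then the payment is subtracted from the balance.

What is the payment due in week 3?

$612.69

Week 1: $3,601.46 +$108.04 interest = $3,709.50; pay $324.57 → $3,384.93
Week 2: $3,384.93 +$108.04 interest = $3,492.97; pay $468.63 → $3,024.34
Week 3: $3,024.34 +$108.04 interest = $3,132.38; pay $612.69 → $2,519.69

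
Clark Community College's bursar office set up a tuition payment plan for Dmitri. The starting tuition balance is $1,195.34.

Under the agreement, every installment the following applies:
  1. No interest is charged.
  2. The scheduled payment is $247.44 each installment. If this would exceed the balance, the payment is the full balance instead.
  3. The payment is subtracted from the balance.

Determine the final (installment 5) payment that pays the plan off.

$205.58

Installment 1: $1,195.34 − $247.44 → $947.90
Installment 2: $947.90 − $247.44 → $700.46
Installment 3: $700.46 − $247.44 → $453.02
Installment 4: $453.02 − $247.44 → $205.58
Installment 5: $205.58 − $205.58 → $0.00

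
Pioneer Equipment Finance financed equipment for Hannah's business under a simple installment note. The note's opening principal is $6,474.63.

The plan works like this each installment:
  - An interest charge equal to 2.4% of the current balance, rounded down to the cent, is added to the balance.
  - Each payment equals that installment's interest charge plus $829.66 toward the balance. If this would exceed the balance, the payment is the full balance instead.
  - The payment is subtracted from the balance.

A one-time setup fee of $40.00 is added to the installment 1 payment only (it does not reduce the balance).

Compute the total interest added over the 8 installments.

Installment 1: $6,474.63 +$155.39 interest = $6,630.02; pay $985.05 (+ $40.00 fee) → $5,644.97
Installment 2: $5,644.97 +$135.47 interest = $5,780.44; pay $965.13 → $4,815.31
Installment 3: $4,815.31 +$115.56 interest = $4,930.87; pay $945.22 → $3,985.65
Installment 4: $3,985.65 +$95.65 interest = $4,081.30; pay $925.31 → $3,155.99
Installment 5: $3,155.99 +$75.74 interest = $3,231.73; pay $905.40 → $2,326.33
Installment 6: $2,326.33 +$55.83 interest = $2,382.16; pay $885.49 → $1,496.67
Installment 7: $1,496.67 +$35.92 interest = $1,532.59; pay $865.58 → $667.01
Installment 8: $667.01 +$16.00 interest = $683.01; pay $683.01 → $0.00
Total interest: $155.39 + $135.47 + $115.56 + $95.65 + $75.74 + $55.83 + $35.92 + $16.00 = $685.56

$685.56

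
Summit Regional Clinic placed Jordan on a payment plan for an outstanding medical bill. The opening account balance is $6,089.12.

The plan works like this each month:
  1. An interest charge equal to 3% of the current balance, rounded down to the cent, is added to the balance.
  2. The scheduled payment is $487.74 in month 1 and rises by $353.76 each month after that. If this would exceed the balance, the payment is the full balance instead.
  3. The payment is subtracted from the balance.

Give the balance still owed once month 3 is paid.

# | Opening | Interest | Payment | End bal
1 | $6,089.12 | $182.67 | $487.74 | $5,784.05
2 | $5,784.05 | $173.52 | $841.50 | $5,116.07
3 | $5,116.07 | $153.48 | $1,195.26 | $4,074.29

$4,074.29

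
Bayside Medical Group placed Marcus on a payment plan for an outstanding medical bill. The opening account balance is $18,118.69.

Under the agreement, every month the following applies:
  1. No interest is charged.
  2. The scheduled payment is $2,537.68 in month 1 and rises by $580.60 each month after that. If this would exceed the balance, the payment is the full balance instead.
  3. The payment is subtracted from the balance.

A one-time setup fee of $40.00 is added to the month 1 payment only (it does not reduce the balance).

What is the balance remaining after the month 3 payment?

Month 1: opening $18,118.69; payment $2,537.68 (+ $40.00 fee); balance $15,581.01
Month 2: opening $15,581.01; payment $3,118.28; balance $12,462.73
Month 3: opening $12,462.73; payment $3,698.88; balance $8,763.85

$8,763.85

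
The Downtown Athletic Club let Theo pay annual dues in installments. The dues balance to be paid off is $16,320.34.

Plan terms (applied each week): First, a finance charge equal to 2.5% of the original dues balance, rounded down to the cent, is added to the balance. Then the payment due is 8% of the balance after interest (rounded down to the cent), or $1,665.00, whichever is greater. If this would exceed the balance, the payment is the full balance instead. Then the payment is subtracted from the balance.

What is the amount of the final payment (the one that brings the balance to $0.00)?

Week 1: $16,320.34 +$408.00 interest = $16,728.34; pay $1,665.00 → $15,063.34
Week 2: $15,063.34 +$408.00 interest = $15,471.34; pay $1,665.00 → $13,806.34
Week 3: $13,806.34 +$408.00 interest = $14,214.34; pay $1,665.00 → $12,549.34
Week 4: $12,549.34 +$408.00 interest = $12,957.34; pay $1,665.00 → $11,292.34
Week 5: $11,292.34 +$408.00 interest = $11,700.34; pay $1,665.00 → $10,035.34
Week 6: $10,035.34 +$408.00 interest = $10,443.34; pay $1,665.00 → $8,778.34
Week 7: $8,778.34 +$408.00 interest = $9,186.34; pay $1,665.00 → $7,521.34
Week 8: $7,521.34 +$408.00 interest = $7,929.34; pay $1,665.00 → $6,264.34
Week 9: $6,264.34 +$408.00 interest = $6,672.34; pay $1,665.00 → $5,007.34
Week 10: $5,007.34 +$408.00 interest = $5,415.34; pay $1,665.00 → $3,750.34
Week 11: $3,750.34 +$408.00 interest = $4,158.34; pay $1,665.00 → $2,493.34
Week 12: $2,493.34 +$408.00 interest = $2,901.34; pay $1,665.00 → $1,236.34
Week 13: $1,236.34 +$408.00 interest = $1,644.34; pay $1,644.34 → $0.00

$1,644.34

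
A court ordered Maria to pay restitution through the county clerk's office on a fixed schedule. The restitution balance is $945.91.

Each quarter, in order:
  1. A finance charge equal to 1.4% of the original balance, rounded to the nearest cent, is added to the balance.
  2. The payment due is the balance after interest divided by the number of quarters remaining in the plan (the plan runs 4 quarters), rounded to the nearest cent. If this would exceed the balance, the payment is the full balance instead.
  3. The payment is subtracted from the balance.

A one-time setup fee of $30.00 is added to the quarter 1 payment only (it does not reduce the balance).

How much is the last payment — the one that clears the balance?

Quarter 1: $945.91 +$13.24 interest = $959.15; pay $239.79 (+ $30.00 fee) → $719.36
Quarter 2: $719.36 +$13.24 interest = $732.60; pay $244.20 → $488.40
Quarter 3: $488.40 +$13.24 interest = $501.64; pay $250.82 → $250.82
Quarter 4: $250.82 +$13.24 interest = $264.06; pay $264.06 → $0.00

$264.06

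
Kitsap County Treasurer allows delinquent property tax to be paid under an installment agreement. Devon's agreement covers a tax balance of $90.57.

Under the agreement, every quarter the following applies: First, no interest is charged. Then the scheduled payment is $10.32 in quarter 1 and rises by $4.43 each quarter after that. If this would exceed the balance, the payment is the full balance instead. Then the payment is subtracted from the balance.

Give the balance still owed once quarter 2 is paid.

$65.50

Quarter 1: $90.57 − $10.32 → $80.25
Quarter 2: $80.25 − $14.75 → $65.50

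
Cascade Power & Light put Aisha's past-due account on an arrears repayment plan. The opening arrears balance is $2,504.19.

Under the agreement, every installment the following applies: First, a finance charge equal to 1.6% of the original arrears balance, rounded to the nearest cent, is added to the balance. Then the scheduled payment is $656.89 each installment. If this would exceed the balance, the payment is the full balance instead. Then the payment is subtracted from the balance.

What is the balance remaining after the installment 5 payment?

$0.00

Installment 1: $2,504.19 +$40.07 interest = $2,544.26; pay $656.89 → $1,887.37
Installment 2: $1,887.37 +$40.07 interest = $1,927.44; pay $656.89 → $1,270.55
Installment 3: $1,270.55 +$40.07 interest = $1,310.62; pay $656.89 → $653.73
Installment 4: $653.73 +$40.07 interest = $693.80; pay $656.89 → $36.91
Installment 5: $36.91 +$40.07 interest = $76.98; pay $76.98 → $0.00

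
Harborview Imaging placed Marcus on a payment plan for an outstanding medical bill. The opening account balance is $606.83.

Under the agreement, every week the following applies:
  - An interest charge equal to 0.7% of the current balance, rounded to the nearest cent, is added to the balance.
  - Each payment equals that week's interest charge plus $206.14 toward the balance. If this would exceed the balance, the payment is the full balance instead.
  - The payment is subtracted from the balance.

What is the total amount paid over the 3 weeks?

$615.24

Week 1: $606.83 +$4.25 interest = $611.08; pay $210.39 → $400.69
Week 2: $400.69 +$2.80 interest = $403.49; pay $208.94 → $194.55
Week 3: $194.55 +$1.36 interest = $195.91; pay $195.91 → $0.00
Total paid: $615.24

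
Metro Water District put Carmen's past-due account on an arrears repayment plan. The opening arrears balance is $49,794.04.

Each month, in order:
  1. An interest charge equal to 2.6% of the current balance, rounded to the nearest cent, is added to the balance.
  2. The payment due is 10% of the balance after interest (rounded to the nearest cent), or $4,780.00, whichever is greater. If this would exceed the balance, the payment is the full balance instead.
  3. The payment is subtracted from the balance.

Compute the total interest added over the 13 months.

$8,923.70

Month 1: $49,794.04 +$1,294.65 interest = $51,088.69; pay $5,108.87 → $45,979.82
Month 2: $45,979.82 +$1,195.48 interest = $47,175.30; pay $4,780.00 → $42,395.30
Month 3: $42,395.30 +$1,102.28 interest = $43,497.58; pay $4,780.00 → $38,717.58
Month 4: $38,717.58 +$1,006.66 interest = $39,724.24; pay $4,780.00 → $34,944.24
Month 5: $34,944.24 +$908.55 interest = $35,852.79; pay $4,780.00 → $31,072.79
Month 6: $31,072.79 +$807.89 interest = $31,880.68; pay $4,780.00 → $27,100.68
Month 7: $27,100.68 +$704.62 interest = $27,805.30; pay $4,780.00 → $23,025.30
Month 8: $23,025.30 +$598.66 interest = $23,623.96; pay $4,780.00 → $18,843.96
Month 9: $18,843.96 +$489.94 interest = $19,333.90; pay $4,780.00 → $14,553.90
Month 10: $14,553.90 +$378.40 interest = $14,932.30; pay $4,780.00 → $10,152.30
Month 11: $10,152.30 +$263.96 interest = $10,416.26; pay $4,780.00 → $5,636.26
Month 12: $5,636.26 +$146.54 interest = $5,782.80; pay $4,780.00 → $1,002.80
Month 13: $1,002.80 +$26.07 interest = $1,028.87; pay $1,028.87 → $0.00
Total interest: $1,294.65 + $1,195.48 + $1,102.28 + $1,006.66 + $908.55 + $807.89 + $704.62 + $598.66 + $489.94 + $378.40 + $263.96 + $146.54 + $26.07 = $8,923.70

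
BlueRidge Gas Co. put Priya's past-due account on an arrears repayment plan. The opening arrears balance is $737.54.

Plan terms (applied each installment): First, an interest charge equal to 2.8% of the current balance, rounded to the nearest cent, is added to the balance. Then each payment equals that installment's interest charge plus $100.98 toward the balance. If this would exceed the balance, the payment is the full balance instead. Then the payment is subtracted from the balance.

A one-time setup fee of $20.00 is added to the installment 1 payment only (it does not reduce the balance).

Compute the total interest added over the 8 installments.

# | Opening | Interest | Payment | Fee | End bal
1 | $737.54 | $20.65 | $121.63 | $20.00 | $636.56
2 | $636.56 | $17.82 | $118.80 | — | $535.58
3 | $535.58 | $15.00 | $115.98 | — | $434.60
4 | $434.60 | $12.17 | $113.15 | — | $333.62
5 | $333.62 | $9.34 | $110.32 | — | $232.64
6 | $232.64 | $6.51 | $107.49 | — | $131.66
7 | $131.66 | $3.69 | $104.67 | — | $30.68
8 | $30.68 | $0.86 | $31.54 | — | $0.00
Total interest: $20.65 + $17.82 + $15.00 + $12.17 + $9.34 + $6.51 + $3.69 + $0.86 = $86.04

$86.04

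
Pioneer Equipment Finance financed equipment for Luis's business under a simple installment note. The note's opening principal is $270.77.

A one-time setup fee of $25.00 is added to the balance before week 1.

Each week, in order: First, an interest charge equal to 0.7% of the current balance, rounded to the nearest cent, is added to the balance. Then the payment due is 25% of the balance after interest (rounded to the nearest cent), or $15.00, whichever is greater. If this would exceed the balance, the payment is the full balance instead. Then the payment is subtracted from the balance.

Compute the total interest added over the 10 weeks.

$7.80

Week 1: $295.77 +$2.07 interest = $297.84; pay $74.46 → $223.38
Week 2: $223.38 +$1.56 interest = $224.94; pay $56.24 → $168.70
Week 3: $168.70 +$1.18 interest = $169.88; pay $42.47 → $127.41
Week 4: $127.41 +$0.89 interest = $128.30; pay $32.08 → $96.22
Week 5: $96.22 +$0.67 interest = $96.89; pay $24.22 → $72.67
Week 6: $72.67 +$0.51 interest = $73.18; pay $18.30 → $54.88
Week 7: $54.88 +$0.38 interest = $55.26; pay $15.00 → $40.26
Week 8: $40.26 +$0.28 interest = $40.54; pay $15.00 → $25.54
Week 9: $25.54 +$0.18 interest = $25.72; pay $15.00 → $10.72
Week 10: $10.72 +$0.08 interest = $10.80; pay $10.80 → $0.00
Total interest: $2.07 + $1.56 + $1.18 + $0.89 + $0.67 + $0.51 + $0.38 + $0.28 + $0.18 + $0.08 = $7.80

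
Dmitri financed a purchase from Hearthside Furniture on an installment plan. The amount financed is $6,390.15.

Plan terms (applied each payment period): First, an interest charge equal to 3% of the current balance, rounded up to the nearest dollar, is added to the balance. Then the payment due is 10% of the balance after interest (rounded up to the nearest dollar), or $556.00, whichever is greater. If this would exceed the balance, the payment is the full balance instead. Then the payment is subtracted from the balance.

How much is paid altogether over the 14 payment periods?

$7,883.15

Payment period 1: $6,390.15 +$192.00 interest = $6,582.15; pay $659.00 → $5,923.15
Payment period 2: $5,923.15 +$178.00 interest = $6,101.15; pay $611.00 → $5,490.15
Payment period 3: $5,490.15 +$165.00 interest = $5,655.15; pay $566.00 → $5,089.15
Payment period 4: $5,089.15 +$153.00 interest = $5,242.15; pay $556.00 → $4,686.15
Payment period 5: $4,686.15 +$141.00 interest = $4,827.15; pay $556.00 → $4,271.15
Payment period 6: $4,271.15 +$129.00 interest = $4,400.15; pay $556.00 → $3,844.15
Payment period 7: $3,844.15 +$116.00 interest = $3,960.15; pay $556.00 → $3,404.15
Payment period 8: $3,404.15 +$103.00 interest = $3,507.15; pay $556.00 → $2,951.15
Payment period 9: $2,951.15 +$89.00 interest = $3,040.15; pay $556.00 → $2,484.15
Payment period 10: $2,484.15 +$75.00 interest = $2,559.15; pay $556.00 → $2,003.15
Payment period 11: $2,003.15 +$61.00 interest = $2,064.15; pay $556.00 → $1,508.15
Payment period 12: $1,508.15 +$46.00 interest = $1,554.15; pay $556.00 → $998.15
Payment period 13: $998.15 +$30.00 interest = $1,028.15; pay $556.00 → $472.15
Payment period 14: $472.15 +$15.00 interest = $487.15; pay $487.15 → $0.00
Total paid: $7,883.15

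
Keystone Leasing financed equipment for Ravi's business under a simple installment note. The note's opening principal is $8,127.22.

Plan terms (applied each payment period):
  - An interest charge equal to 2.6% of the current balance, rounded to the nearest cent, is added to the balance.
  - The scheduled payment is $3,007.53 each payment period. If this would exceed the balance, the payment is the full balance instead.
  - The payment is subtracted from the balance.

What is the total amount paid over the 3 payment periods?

Payment period 1: opening $8,127.22; interest $211.31 → $8,338.53; payment $3,007.53; balance $5,331.00
Payment period 2: opening $5,331.00; interest $138.61 → $5,469.61; payment $3,007.53; balance $2,462.08
Payment period 3: opening $2,462.08; interest $64.01 → $2,526.09; payment $2,526.09; balance $0.00
Total paid: $8,541.15

$8,541.15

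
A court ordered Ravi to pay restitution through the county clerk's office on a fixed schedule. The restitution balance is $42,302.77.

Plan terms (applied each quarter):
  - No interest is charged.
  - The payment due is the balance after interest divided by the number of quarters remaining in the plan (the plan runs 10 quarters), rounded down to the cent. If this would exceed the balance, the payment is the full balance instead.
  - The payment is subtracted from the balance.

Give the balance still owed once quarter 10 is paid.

$0.00

Quarter 1: opening $42,302.77; payment $4,230.27; balance $38,072.50
Quarter 2: opening $38,072.50; payment $4,230.27; balance $33,842.23
Quarter 3: opening $33,842.23; payment $4,230.27; balance $29,611.96
Quarter 4: opening $29,611.96; payment $4,230.28; balance $25,381.68
Quarter 5: opening $25,381.68; payment $4,230.28; balance $21,151.40
Quarter 6: opening $21,151.40; payment $4,230.28; balance $16,921.12
Quarter 7: opening $16,921.12; payment $4,230.28; balance $12,690.84
Quarter 8: opening $12,690.84; payment $4,230.28; balance $8,460.56
Quarter 9: opening $8,460.56; payment $4,230.28; balance $4,230.28
Quarter 10: opening $4,230.28; payment $4,230.28; balance $0.00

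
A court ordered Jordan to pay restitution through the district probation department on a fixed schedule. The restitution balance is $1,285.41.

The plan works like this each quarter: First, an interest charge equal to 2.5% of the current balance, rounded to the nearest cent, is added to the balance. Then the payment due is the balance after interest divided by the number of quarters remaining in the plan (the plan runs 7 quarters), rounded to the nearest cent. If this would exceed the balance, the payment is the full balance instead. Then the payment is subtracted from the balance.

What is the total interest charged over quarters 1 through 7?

$135.18

Quarter 1: opening $1,285.41; interest $32.14 → $1,317.55; payment $188.22; balance $1,129.33
Quarter 2: opening $1,129.33; interest $28.23 → $1,157.56; payment $192.93; balance $964.63
Quarter 3: opening $964.63; interest $24.12 → $988.75; payment $197.75; balance $791.00
Quarter 4: opening $791.00; interest $19.78 → $810.78; payment $202.70; balance $608.08
Quarter 5: opening $608.08; interest $15.20 → $623.28; payment $207.76; balance $415.52
Quarter 6: opening $415.52; interest $10.39 → $425.91; payment $212.96; balance $212.95
Quarter 7: opening $212.95; interest $5.32 → $218.27; payment $218.27; balance $0.00
Total interest: $32.14 + $28.23 + $24.12 + $19.78 + $15.20 + $10.39 + $5.32 = $135.18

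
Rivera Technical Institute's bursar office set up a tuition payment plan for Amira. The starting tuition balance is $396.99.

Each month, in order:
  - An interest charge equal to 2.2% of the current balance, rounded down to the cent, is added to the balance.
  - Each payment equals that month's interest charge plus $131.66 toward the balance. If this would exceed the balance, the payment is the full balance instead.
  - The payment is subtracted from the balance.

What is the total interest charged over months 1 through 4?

# | Opening | Interest | Payment | End bal
1 | $396.99 | $8.73 | $140.39 | $265.33
2 | $265.33 | $5.83 | $137.49 | $133.67
3 | $133.67 | $2.94 | $134.60 | $2.01
4 | $2.01 | $0.04 | $2.05 | $0.00
Total interest: $8.73 + $5.83 + $2.94 + $0.04 = $17.54

$17.54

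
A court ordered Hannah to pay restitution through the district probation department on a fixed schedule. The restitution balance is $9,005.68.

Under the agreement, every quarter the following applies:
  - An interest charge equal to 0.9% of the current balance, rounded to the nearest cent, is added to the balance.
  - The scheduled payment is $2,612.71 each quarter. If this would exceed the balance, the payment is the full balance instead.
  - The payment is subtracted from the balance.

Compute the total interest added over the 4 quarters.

$186.68

Quarter 1: opening $9,005.68; interest $81.05 → $9,086.73; payment $2,612.71; balance $6,474.02
Quarter 2: opening $6,474.02; interest $58.27 → $6,532.29; payment $2,612.71; balance $3,919.58
Quarter 3: opening $3,919.58; interest $35.28 → $3,954.86; payment $2,612.71; balance $1,342.15
Quarter 4: opening $1,342.15; interest $12.08 → $1,354.23; payment $1,354.23; balance $0.00
Total interest: $81.05 + $58.27 + $35.28 + $12.08 = $186.68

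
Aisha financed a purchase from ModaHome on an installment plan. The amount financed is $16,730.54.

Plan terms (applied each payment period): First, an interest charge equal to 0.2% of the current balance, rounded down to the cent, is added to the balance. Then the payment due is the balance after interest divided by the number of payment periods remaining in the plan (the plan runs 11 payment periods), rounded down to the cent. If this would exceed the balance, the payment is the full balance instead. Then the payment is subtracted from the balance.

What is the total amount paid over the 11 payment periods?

Payment period 1: opening $16,730.54; interest $33.46 → $16,764.00; payment $1,524.00; balance $15,240.00
Payment period 2: opening $15,240.00; interest $30.48 → $15,270.48; payment $1,527.04; balance $13,743.44
Payment period 3: opening $13,743.44; interest $27.48 → $13,770.92; payment $1,530.10; balance $12,240.82
Payment period 4: opening $12,240.82; interest $24.48 → $12,265.30; payment $1,533.16; balance $10,732.14
Payment period 5: opening $10,732.14; interest $21.46 → $10,753.60; payment $1,536.22; balance $9,217.38
Payment period 6: opening $9,217.38; interest $18.43 → $9,235.81; payment $1,539.30; balance $7,696.51
Payment period 7: opening $7,696.51; interest $15.39 → $7,711.90; payment $1,542.38; balance $6,169.52
Payment period 8: opening $6,169.52; interest $12.33 → $6,181.85; payment $1,545.46; balance $4,636.39
Payment period 9: opening $4,636.39; interest $9.27 → $4,645.66; payment $1,548.55; balance $3,097.11
Payment period 10: opening $3,097.11; interest $6.19 → $3,103.30; payment $1,551.65; balance $1,551.65
Payment period 11: opening $1,551.65; interest $3.10 → $1,554.75; payment $1,554.75; balance $0.00
Total paid: $16,932.61

$16,932.61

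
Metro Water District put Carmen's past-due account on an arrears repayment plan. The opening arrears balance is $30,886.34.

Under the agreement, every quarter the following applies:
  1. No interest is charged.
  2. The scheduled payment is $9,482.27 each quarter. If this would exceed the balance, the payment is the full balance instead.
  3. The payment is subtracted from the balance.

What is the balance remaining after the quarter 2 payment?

$11,921.80

Quarter 1: $30,886.34 − $9,482.27 → $21,404.07
Quarter 2: $21,404.07 − $9,482.27 → $11,921.80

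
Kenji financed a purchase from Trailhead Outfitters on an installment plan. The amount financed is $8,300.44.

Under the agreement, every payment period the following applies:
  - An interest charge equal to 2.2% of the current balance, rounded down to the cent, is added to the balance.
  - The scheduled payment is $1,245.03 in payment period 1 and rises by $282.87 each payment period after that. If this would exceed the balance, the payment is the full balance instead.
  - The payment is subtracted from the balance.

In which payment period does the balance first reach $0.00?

5

Payment period 1: opening $8,300.44; interest $182.60 → $8,483.04; payment $1,245.03; balance $7,238.01
Payment period 2: opening $7,238.01; interest $159.23 → $7,397.24; payment $1,527.90; balance $5,869.34
Payment period 3: opening $5,869.34; interest $129.12 → $5,998.46; payment $1,810.77; balance $4,187.69
Payment period 4: opening $4,187.69; interest $92.12 → $4,279.81; payment $2,093.64; balance $2,186.17
Payment period 5: opening $2,186.17; interest $48.09 → $2,234.26; payment $2,234.26; balance $0.00
Balance reaches $0.00 in payment period 5.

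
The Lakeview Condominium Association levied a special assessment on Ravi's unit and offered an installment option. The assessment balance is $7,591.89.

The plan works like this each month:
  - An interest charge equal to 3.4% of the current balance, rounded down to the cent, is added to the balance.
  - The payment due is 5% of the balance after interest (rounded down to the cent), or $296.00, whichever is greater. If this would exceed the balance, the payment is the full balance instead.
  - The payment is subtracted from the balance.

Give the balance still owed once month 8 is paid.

Month 1: $7,591.89 +$258.12 interest = $7,850.01; pay $392.50 → $7,457.51
Month 2: $7,457.51 +$253.55 interest = $7,711.06; pay $385.55 → $7,325.51
Month 3: $7,325.51 +$249.06 interest = $7,574.57; pay $378.72 → $7,195.85
Month 4: $7,195.85 +$244.65 interest = $7,440.50; pay $372.02 → $7,068.48
Month 5: $7,068.48 +$240.32 interest = $7,308.80; pay $365.44 → $6,943.36
Month 6: $6,943.36 +$236.07 interest = $7,179.43; pay $358.97 → $6,820.46
Month 7: $6,820.46 +$231.89 interest = $7,052.35; pay $352.61 → $6,699.74
Month 8: $6,699.74 +$227.79 interest = $6,927.53; pay $346.37 → $6,581.16

$6,581.16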